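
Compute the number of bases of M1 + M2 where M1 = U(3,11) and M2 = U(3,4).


Bases of a direct sum M1 + M2: |B| = |B(M1)| * |B(M2)|.
|B(U(3,11))| = C(11,3) = 165.
|B(U(3,4))| = C(4,3) = 4.
Total bases = 165 * 4 = 660.

660


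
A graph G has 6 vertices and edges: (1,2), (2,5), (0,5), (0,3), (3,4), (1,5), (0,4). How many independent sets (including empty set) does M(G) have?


An independent set in a graphic matroid is an acyclic edge subset.
G has 6 vertices and 7 edges.
Enumerate all 2^7 = 128 subsets, checking for acyclicity.
Total independent sets = 98.

98


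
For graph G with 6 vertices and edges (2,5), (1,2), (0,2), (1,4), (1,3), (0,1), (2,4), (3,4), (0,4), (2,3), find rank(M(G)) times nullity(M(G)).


r(M) = |V| - c = 6 - 1 = 5.
nullity = |E| - r(M) = 10 - 5 = 5.
Product = 5 * 5 = 25.

25


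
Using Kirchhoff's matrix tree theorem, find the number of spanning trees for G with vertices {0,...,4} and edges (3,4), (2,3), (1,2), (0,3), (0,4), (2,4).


By Kirchhoff's matrix tree theorem, the number of spanning trees equals
the determinant of any cofactor of the Laplacian matrix L.
G has 5 vertices and 6 edges.
Computing the (4 x 4) cofactor determinant gives 8.

8


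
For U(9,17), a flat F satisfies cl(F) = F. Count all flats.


Flats of U(9,17): every subset of size < 9 is a flat, plus E itself.
Count = C(17,0) + C(17,1) + C(17,2) + C(17,3) + C(17,4) + C(17,5) + C(17,6) + C(17,7) + C(17,8) + 1
     = 1 + 17 + 136 + 680 + 2380 + 6188 + 12376 + 19448 + 24310 + 1
     = 65537.

65537


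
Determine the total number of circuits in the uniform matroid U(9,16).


In U(9,16), circuits are the (10)-element subsets.
Any set of 10 elements is dependent, and removing any one element gives
an independent set of size 9, so it is a minimal dependent set.
Number of circuits = C(16,10) = 8008.

8008


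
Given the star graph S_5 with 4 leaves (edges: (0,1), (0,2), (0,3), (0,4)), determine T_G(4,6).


A star on 5 vertices is a tree with 4 edges.
T(x,y) = x^(4) for any tree.
T(4,6) = 4^4 = 256.

256


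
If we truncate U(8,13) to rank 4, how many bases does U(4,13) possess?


Truncating U(8,13) to rank 4 gives U(4,13).
Bases of U(4,13) are all 4-element subsets of 13 elements.
Number of bases = C(13,4) = 13! / (4! * 9!) = 715.

715


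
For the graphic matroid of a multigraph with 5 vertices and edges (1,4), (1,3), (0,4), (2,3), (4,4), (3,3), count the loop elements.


In a graphic matroid, a loop is a self-loop edge (u,u) with rank 0.
Examining all 6 edges for self-loops...
Self-loops found: (4,4), (3,3)
Number of loops = 2.

2


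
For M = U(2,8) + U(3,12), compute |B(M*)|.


(M1+M2)* = M1* + M2*.
M1* = U(6,8), bases: C(8,6) = 28.
M2* = U(9,12), bases: C(12,9) = 220.
|B(M*)| = 28 * 220 = 6160.

6160


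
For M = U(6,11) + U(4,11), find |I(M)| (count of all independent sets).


For a direct sum, |I(M1+M2)| = |I(M1)| * |I(M2)|.
|I(U(6,11))| = sum C(11,k) for k=0..6 = 1486.
|I(U(4,11))| = sum C(11,k) for k=0..4 = 562.
Total = 1486 * 562 = 835132.

835132


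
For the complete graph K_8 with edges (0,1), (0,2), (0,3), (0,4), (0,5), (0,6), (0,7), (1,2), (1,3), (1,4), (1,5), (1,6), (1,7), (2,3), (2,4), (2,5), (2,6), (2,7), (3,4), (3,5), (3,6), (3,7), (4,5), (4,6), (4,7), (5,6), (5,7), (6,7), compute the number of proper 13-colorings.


P(K_8, k) = k(k-1)(k-2)...(k-7).
P(13) = (13) * (12) * (11) * (10) * (9) * (8) * (7) * (6) = 51891840.

51891840


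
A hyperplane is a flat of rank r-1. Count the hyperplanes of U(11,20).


Hyperplanes of U(11,20) are flats of rank 10.
In a uniform matroid, these are exactly the (10)-element subsets.
Count = C(20,10) = 184756.

184756


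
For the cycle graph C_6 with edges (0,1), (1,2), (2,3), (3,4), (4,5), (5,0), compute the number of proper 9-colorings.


P(C_6, k) = (k-1)^6 + (-1)^6*(k-1).
P(9) = (8)^6 + 8
= 262144 + 8 = 262152.

262152


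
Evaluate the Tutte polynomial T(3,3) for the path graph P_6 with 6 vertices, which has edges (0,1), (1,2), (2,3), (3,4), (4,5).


A path on 6 vertices is a tree with 5 edges.
T(x,y) = x^(5) for any tree.
T(3,3) = 3^5 = 243.

243


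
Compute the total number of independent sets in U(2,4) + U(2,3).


For a direct sum, |I(M1+M2)| = |I(M1)| * |I(M2)|.
|I(U(2,4))| = sum C(4,k) for k=0..2 = 11.
|I(U(2,3))| = sum C(3,k) for k=0..2 = 7.
Total = 11 * 7 = 77.

77


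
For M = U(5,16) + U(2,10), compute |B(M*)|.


(M1+M2)* = M1* + M2*.
M1* = U(11,16), bases: C(16,11) = 4368.
M2* = U(8,10), bases: C(10,8) = 45.
|B(M*)| = 4368 * 45 = 196560.

196560


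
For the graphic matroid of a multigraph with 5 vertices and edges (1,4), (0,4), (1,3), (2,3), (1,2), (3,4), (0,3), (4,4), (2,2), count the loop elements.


In a graphic matroid, a loop is a self-loop edge (u,u) with rank 0.
Examining all 9 edges for self-loops...
Self-loops found: (4,4), (2,2)
Number of loops = 2.

2


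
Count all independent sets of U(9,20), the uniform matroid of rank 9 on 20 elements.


Independent sets of U(9,20) are all subsets of size <= 9.
Count = C(20,0) + C(20,1) + C(20,2) + C(20,3) + C(20,4) + C(20,5) + C(20,6) + C(20,7) + C(20,8) + C(20,9)
     = 1 + 20 + 190 + 1140 + 4845 + 15504 + 38760 + 77520 + 125970 + 167960
     = 431910.

431910


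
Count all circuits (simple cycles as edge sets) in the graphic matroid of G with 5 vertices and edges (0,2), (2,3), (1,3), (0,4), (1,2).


A circuit in a graphic matroid = edge set of a simple cycle.
G has 5 vertices and 5 edges.
Enumerating all minimal edge subsets forming cycles...
Total circuits found: 1.

1


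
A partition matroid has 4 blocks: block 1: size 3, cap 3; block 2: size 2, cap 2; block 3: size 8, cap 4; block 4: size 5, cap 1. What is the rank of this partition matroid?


Rank of a partition matroid = sum of min(|Si|, ci) for each block.
= min(3,3) + min(2,2) + min(8,4) + min(5,1)
= 3 + 2 + 4 + 1
= 10.

10


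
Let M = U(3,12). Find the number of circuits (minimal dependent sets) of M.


In U(3,12), circuits are the (4)-element subsets.
Any set of 4 elements is dependent, and removing any one element gives
an independent set of size 3, so it is a minimal dependent set.
Number of circuits = C(12,4) = (12 * 11 * 10 * 9) / (1 * 2 * 3 * 4) = 495.

495


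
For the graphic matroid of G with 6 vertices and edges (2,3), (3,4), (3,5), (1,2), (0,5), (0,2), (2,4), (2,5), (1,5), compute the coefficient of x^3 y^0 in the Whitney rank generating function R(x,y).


R(x,y) = sum over A in 2^E of x^(r(E)-r(A)) * y^(|A|-r(A)).
G has 6 vertices, 9 edges. r(E) = 5.
Enumerate all 2^9 = 512 subsets.
Count subsets with r(E)-r(A)=3 and |A|-r(A)=0: 36.

36


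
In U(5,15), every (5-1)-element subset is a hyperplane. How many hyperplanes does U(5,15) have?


Hyperplanes of U(5,15) are flats of rank 4.
In a uniform matroid, these are exactly the (4)-element subsets.
Count = (15 choose 4) = 1365.

1365


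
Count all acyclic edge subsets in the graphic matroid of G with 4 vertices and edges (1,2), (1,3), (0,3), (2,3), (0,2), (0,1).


An independent set in a graphic matroid is an acyclic edge subset.
G has 4 vertices and 6 edges.
Enumerate all 2^6 = 64 subsets, checking for acyclicity.
Total independent sets = 38.

38


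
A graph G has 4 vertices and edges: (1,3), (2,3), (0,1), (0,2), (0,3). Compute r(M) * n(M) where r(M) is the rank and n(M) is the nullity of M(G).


r(M) = |V| - c = 4 - 1 = 3.
nullity = |E| - r(M) = 5 - 3 = 2.
Product = 3 * 2 = 6.

6


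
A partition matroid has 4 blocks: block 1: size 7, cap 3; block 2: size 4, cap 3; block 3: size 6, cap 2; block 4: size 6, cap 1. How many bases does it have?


A basis picks exactly ci elements from block i.
Number of bases = product of C(|Si|, ci).
= C(7,3) * C(4,3) * C(6,2) * C(6,1)
= 35 * 4 * 15 * 6
= 12600.

12600


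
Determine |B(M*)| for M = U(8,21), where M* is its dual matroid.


The dual of U(r,n) is U(n-r, n) = U(13,21).
Bases of U(13,21) are all (13)-element subsets.
|B(M*)| = (21 choose 13) = 203490.

203490


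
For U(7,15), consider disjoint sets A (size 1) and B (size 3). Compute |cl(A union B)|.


|A union B| = 1 + 3 = 4 (disjoint).
In U(7,15), cl(S) = S if |S| < 7, else cl(S) = E.
Since 4 < 7, cl(A union B) = A union B.
|cl(A union B)| = 4.

4


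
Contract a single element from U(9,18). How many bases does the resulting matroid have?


Contracting e from U(9,18) gives U(8,17).
Bases of U(8,17) = (17 choose 8) = 24310.

24310


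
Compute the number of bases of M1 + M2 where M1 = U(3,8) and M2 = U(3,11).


Bases of a direct sum M1 + M2: |B| = |B(M1)| * |B(M2)|.
|B(U(3,8))| = C(8,3) = 56.
|B(U(3,11))| = C(11,3) = 165.
Total bases = 56 * 165 = 9240.

9240


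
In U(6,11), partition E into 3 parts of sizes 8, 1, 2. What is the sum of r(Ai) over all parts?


r(Ai) = min(|Ai|, 6) for each part.
Sum = min(8,6) + min(1,6) + min(2,6)
    = 6 + 1 + 2
    = 9.

9


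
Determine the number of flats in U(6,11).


Flats of U(6,11): every subset of size < 6 is a flat, plus E itself.
Count = C(11,0) + C(11,1) + C(11,2) + C(11,3) + C(11,4) + C(11,5) + 1
     = 1 + 11 + 55 + 165 + 330 + 462 + 1
     = 1025.

1025


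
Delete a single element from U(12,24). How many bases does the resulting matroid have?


Deleting e from U(12,24) gives U(12,23) since n > r.
Bases of U(12,23) = C(23,12) = 23! / (12! * 11!) = 1352078.

1352078


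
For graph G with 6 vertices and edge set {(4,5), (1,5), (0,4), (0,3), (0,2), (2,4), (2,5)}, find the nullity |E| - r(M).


Cycle rank (nullity) = |E| - r(M) = |E| - (|V| - c).
|E| = 7, |V| = 6, c = 1.
Nullity = 7 - (6 - 1) = 7 - 5 = 2.

2


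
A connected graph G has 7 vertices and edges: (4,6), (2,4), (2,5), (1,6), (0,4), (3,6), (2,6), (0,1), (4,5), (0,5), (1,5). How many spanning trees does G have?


By Kirchhoff's matrix tree theorem, the number of spanning trees equals
the determinant of any cofactor of the Laplacian matrix L.
G has 7 vertices and 11 edges.
Computing the (6 x 6) cofactor determinant gives 130.

130


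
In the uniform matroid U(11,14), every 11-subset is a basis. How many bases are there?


Bases of U(11,14) are all 11-element subsets of the 14-element ground set.
Number of bases = C(14,11).
C(14,11) = 364.

364


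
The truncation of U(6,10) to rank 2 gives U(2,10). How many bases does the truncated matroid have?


Truncating U(6,10) to rank 2 gives U(2,10).
Bases of U(2,10) are all 2-element subsets of 10 elements.
Number of bases = (10 choose 2) = 45.

45


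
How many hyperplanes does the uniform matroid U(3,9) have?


Hyperplanes of U(3,9) are flats of rank 2.
In a uniform matroid, these are exactly the (2)-element subsets.
Count = C(9,2) = 9! / (2! * 7!) = 36.

36


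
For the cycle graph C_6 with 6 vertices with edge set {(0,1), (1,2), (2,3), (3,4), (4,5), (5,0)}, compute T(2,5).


T(C_6; x,y) = x + x^2 + ... + x^(5) + y.
T(2,5) = 2^1 + 2^2 + 2^3 + 2^4 + 2^5 + 5
= 2 + 4 + 8 + 16 + 32 + 5
= 67.

67


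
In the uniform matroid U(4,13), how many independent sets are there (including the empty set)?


Independent sets of U(4,13) are all subsets of size <= 4.
Count = C(13,0) + C(13,1) + C(13,2) + C(13,3) + C(13,4)
     = 1 + 13 + 78 + 286 + 715
     = 1093.

1093


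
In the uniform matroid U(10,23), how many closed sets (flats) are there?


Flats of U(10,23): every subset of size < 10 is a flat, plus E itself.
Count = (23 choose 0) + (23 choose 1) + (23 choose 2) + (23 choose 3) + (23 choose 4) + (23 choose 5) + (23 choose 6) + (23 choose 7) + (23 choose 8) + (23 choose 9) + 1
     = 1 + 23 + 253 + 1771 + 8855 + 33649 + 100947 + 245157 + 490314 + 817190 + 1
     = 1698161.

1698161


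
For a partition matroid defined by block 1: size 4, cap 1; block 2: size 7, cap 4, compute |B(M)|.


A basis picks exactly ci elements from block i.
Number of bases = product of C(|Si|, ci).
= C(4,1) * C(7,4)
= 4 * 35
= 140.

140


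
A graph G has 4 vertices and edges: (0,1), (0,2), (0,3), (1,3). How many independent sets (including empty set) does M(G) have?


An independent set in a graphic matroid is an acyclic edge subset.
G has 4 vertices and 4 edges.
Enumerate all 2^4 = 16 subsets, checking for acyclicity.
Total independent sets = 14.

14


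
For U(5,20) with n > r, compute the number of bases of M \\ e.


Deleting e from U(5,20) gives U(5,19) since n > r.
Bases of U(5,19) = (19 choose 5) = 11628.

11628


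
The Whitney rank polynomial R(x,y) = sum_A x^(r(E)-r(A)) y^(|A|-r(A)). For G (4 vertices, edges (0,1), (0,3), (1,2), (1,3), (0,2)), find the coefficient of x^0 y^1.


R(x,y) = sum over A in 2^E of x^(r(E)-r(A)) * y^(|A|-r(A)).
G has 4 vertices, 5 edges. r(E) = 3.
Enumerate all 2^5 = 32 subsets.
Count subsets with r(E)-r(A)=0 and |A|-r(A)=1: 5.

5


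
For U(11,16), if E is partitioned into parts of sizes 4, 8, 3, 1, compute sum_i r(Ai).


r(Ai) = min(|Ai|, 11) for each part.
Sum = min(4,11) + min(8,11) + min(3,11) + min(1,11)
    = 4 + 8 + 3 + 1
    = 16.

16


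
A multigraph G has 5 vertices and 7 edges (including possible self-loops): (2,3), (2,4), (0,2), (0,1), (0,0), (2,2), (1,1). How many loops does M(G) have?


In a graphic matroid, a loop is a self-loop edge (u,u) with rank 0.
Examining all 7 edges for self-loops...
Self-loops found: (0,0), (2,2), (1,1)
Number of loops = 3.

3


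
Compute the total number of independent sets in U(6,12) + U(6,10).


For a direct sum, |I(M1+M2)| = |I(M1)| * |I(M2)|.
|I(U(6,12))| = sum C(12,k) for k=0..6 = 2510.
|I(U(6,10))| = sum C(10,k) for k=0..6 = 848.
Total = 2510 * 848 = 2128480.

2128480


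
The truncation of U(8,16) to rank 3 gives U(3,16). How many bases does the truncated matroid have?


Truncating U(8,16) to rank 3 gives U(3,16).
Bases of U(3,16) are all 3-element subsets of 16 elements.
Number of bases = C(16,3) = (16 * 15 * 14) / (1 * 2 * 3) = 560.

560


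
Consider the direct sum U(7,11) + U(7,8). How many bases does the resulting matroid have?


Bases of a direct sum M1 + M2: |B| = |B(M1)| * |B(M2)|.
|B(U(7,11))| = C(11,7) = 330.
|B(U(7,8))| = C(8,7) = 8.
Total bases = 330 * 8 = 2640.

2640


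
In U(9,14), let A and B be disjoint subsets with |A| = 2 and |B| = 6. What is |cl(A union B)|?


|A union B| = 2 + 6 = 8 (disjoint).
In U(9,14), cl(S) = S if |S| < 9, else cl(S) = E.
Since 8 < 9, cl(A union B) = A union B.
|cl(A union B)| = 8.

8


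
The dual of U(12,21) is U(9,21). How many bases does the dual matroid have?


The dual of U(r,n) is U(n-r, n) = U(9,21).
Bases of U(9,21) are all (9)-element subsets.
|B(M*)| = (21 choose 9) = 293930.

293930


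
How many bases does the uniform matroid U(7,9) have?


Bases of U(7,9) are all 7-element subsets of the 9-element ground set.
Number of bases = C(9,7).
C(9,7) = 9! / (7! * 2!) = 36.

36


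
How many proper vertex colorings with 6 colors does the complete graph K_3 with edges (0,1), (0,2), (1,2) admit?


P(K_3, k) = k(k-1)(k-2)...(k-2).
P(6) = (6) * (5) * (4) = 120.

120


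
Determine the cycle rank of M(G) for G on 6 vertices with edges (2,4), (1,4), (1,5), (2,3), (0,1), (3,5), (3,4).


Cycle rank (nullity) = |E| - r(M) = |E| - (|V| - c).
|E| = 7, |V| = 6, c = 1.
Nullity = 7 - (6 - 1) = 7 - 5 = 2.

2


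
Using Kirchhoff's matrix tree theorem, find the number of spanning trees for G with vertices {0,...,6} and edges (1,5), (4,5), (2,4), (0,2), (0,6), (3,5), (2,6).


By Kirchhoff's matrix tree theorem, the number of spanning trees equals
the determinant of any cofactor of the Laplacian matrix L.
G has 7 vertices and 7 edges.
Computing the (6 x 6) cofactor determinant gives 3.

3


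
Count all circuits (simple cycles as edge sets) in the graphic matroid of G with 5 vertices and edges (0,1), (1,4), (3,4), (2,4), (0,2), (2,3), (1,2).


A circuit in a graphic matroid = edge set of a simple cycle.
G has 5 vertices and 7 edges.
Enumerating all minimal edge subsets forming cycles...
Total circuits found: 6.

6


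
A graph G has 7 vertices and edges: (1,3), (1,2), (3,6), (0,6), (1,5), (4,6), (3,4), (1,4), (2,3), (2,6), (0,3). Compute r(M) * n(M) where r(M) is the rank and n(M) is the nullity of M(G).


r(M) = |V| - c = 7 - 1 = 6.
nullity = |E| - r(M) = 11 - 6 = 5.
Product = 6 * 5 = 30.

30


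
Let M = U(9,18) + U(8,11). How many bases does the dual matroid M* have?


(M1+M2)* = M1* + M2*.
M1* = U(9,18), bases: C(18,9) = 48620.
M2* = U(3,11), bases: C(11,3) = 165.
|B(M*)| = 48620 * 165 = 8022300.

8022300


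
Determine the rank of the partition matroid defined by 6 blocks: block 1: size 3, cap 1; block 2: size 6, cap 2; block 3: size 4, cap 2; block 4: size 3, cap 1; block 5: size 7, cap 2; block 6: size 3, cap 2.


Rank of a partition matroid = sum of min(|Si|, ci) for each block.
= min(3,1) + min(6,2) + min(4,2) + min(3,1) + min(7,2) + min(3,2)
= 1 + 2 + 2 + 1 + 2 + 2
= 10.

10


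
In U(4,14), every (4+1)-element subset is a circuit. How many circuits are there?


In U(4,14), circuits are the (5)-element subsets.
Any set of 5 elements is dependent, and removing any one element gives
an independent set of size 4, so it is a minimal dependent set.
Number of circuits = (14 choose 5) = 2002.

2002


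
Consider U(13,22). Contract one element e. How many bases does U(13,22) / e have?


Contracting e from U(13,22) gives U(12,21).
Bases of U(12,21) = C(21,12) = 293930.

293930


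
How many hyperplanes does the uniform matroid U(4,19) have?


Hyperplanes of U(4,19) are flats of rank 3.
In a uniform matroid, these are exactly the (3)-element subsets.
Count = C(19,3) = 19! / (3! * 16!) = 969.

969


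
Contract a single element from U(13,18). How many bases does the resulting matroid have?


Contracting e from U(13,18) gives U(12,17).
Bases of U(12,17) = (17 choose 12) = 6188.

6188


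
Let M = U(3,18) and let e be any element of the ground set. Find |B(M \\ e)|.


Deleting e from U(3,18) gives U(3,17) since n > r.
Bases of U(3,17) = (17 choose 3) = 680.

680


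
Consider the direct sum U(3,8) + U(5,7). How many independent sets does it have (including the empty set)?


For a direct sum, |I(M1+M2)| = |I(M1)| * |I(M2)|.
|I(U(3,8))| = sum C(8,k) for k=0..3 = 93.
|I(U(5,7))| = sum C(7,k) for k=0..5 = 120.
Total = 93 * 120 = 11160.

11160


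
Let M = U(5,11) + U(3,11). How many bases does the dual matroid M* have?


(M1+M2)* = M1* + M2*.
M1* = U(6,11), bases: C(11,6) = 462.
M2* = U(8,11), bases: C(11,8) = 165.
|B(M*)| = 462 * 165 = 76230.

76230


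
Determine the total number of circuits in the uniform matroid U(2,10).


In U(2,10), circuits are the (3)-element subsets.
Any set of 3 elements is dependent, and removing any one element gives
an independent set of size 2, so it is a minimal dependent set.
Number of circuits = (10 choose 3) = 120.

120


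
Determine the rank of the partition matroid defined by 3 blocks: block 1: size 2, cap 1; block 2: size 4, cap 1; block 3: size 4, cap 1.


Rank of a partition matroid = sum of min(|Si|, ci) for each block.
= min(2,1) + min(4,1) + min(4,1)
= 1 + 1 + 1
= 3.

3


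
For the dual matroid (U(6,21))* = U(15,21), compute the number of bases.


The dual of U(r,n) is U(n-r, n) = U(15,21).
Bases of U(15,21) are all (15)-element subsets.
|B(M*)| = C(21,15) = 54264.

54264


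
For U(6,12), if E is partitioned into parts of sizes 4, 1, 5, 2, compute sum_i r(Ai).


r(Ai) = min(|Ai|, 6) for each part.
Sum = min(4,6) + min(1,6) + min(5,6) + min(2,6)
    = 4 + 1 + 5 + 2
    = 12.

12


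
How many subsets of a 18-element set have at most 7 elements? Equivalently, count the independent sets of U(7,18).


Independent sets of U(7,18) are all subsets of size <= 7.
Count = C(18,0) + C(18,1) + C(18,2) + C(18,3) + C(18,4) + C(18,5) + C(18,6) + C(18,7)
     = 1 + 18 + 153 + 816 + 3060 + 8568 + 18564 + 31824
     = 63004.

63004


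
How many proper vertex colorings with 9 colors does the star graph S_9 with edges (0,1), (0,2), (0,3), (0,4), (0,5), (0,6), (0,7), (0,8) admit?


P(tree, k) = k * (k-1)^(8) for any tree on 9 vertices.
P(9) = 9 * 8^8 = 9 * 16777216 = 150994944.

150994944


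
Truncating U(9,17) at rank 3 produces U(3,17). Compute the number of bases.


Truncating U(9,17) to rank 3 gives U(3,17).
Bases of U(3,17) are all 3-element subsets of 17 elements.
Number of bases = C(17,3) = (17 * 16 * 15) / (1 * 2 * 3) = 680.

680


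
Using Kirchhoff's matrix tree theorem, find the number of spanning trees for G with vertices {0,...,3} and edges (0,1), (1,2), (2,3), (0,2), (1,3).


By Kirchhoff's matrix tree theorem, the number of spanning trees equals
the determinant of any cofactor of the Laplacian matrix L.
G has 4 vertices and 5 edges.
Computing the (3 x 3) cofactor determinant gives 8.

8


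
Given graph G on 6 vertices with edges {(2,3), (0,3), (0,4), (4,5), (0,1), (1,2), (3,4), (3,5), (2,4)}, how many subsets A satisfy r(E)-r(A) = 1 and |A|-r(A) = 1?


R(x,y) = sum over A in 2^E of x^(r(E)-r(A)) * y^(|A|-r(A)).
G has 6 vertices, 9 edges. r(E) = 5.
Enumerate all 2^9 = 512 subsets.
Count subsets with r(E)-r(A)=1 and |A|-r(A)=1: 63.

63


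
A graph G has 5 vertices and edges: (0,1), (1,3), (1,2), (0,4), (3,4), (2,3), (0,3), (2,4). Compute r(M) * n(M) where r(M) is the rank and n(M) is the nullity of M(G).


r(M) = |V| - c = 5 - 1 = 4.
nullity = |E| - r(M) = 8 - 4 = 4.
Product = 4 * 4 = 16.

16


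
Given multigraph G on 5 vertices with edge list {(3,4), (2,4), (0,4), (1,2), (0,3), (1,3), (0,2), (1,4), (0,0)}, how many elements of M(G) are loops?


In a graphic matroid, a loop is a self-loop edge (u,u) with rank 0.
Examining all 9 edges for self-loops...
Self-loops found: (0,0)
Number of loops = 1.

1


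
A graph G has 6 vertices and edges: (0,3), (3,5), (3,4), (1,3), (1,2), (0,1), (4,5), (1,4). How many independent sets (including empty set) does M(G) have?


An independent set in a graphic matroid is an acyclic edge subset.
G has 6 vertices and 8 edges.
Enumerate all 2^8 = 256 subsets, checking for acyclicity.
Total independent sets = 164.

164


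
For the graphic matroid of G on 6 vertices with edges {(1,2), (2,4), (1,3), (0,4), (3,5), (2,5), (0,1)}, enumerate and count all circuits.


A circuit in a graphic matroid = edge set of a simple cycle.
G has 6 vertices and 7 edges.
Enumerating all minimal edge subsets forming cycles...
Total circuits found: 3.

3


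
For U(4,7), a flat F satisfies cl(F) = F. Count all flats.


Flats of U(4,7): every subset of size < 4 is a flat, plus E itself.
Count = (7 choose 0) + (7 choose 1) + (7 choose 2) + (7 choose 3) + 1
     = 1 + 7 + 21 + 35 + 1
     = 65.

65


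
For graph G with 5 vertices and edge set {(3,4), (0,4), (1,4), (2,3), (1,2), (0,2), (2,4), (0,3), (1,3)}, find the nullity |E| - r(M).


Cycle rank (nullity) = |E| - r(M) = |E| - (|V| - c).
|E| = 9, |V| = 5, c = 1.
Nullity = 9 - (5 - 1) = 9 - 4 = 5.

5


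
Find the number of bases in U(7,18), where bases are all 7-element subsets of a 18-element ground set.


Bases of U(7,18) are all 7-element subsets of the 18-element ground set.
Number of bases = C(18,7).
C(18,7) = 18! / (7! * 11!) = 31824.

31824


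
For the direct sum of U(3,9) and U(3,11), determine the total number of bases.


Bases of a direct sum M1 + M2: |B| = |B(M1)| * |B(M2)|.
|B(U(3,9))| = C(9,3) = 84.
|B(U(3,11))| = C(11,3) = 165.
Total bases = 84 * 165 = 13860.

13860


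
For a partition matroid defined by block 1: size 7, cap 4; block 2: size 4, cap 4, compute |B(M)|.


A basis picks exactly ci elements from block i.
Number of bases = product of C(|Si|, ci).
= C(7,4) * C(4,4)
= 35 * 1
= 35.

35


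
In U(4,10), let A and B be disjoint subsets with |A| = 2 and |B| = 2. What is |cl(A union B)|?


|A union B| = 2 + 2 = 4 (disjoint).
In U(4,10), cl(S) = S if |S| < 4, else cl(S) = E.
Since 4 >= 4, cl(A union B) = E.
|cl(A union B)| = 10.

10


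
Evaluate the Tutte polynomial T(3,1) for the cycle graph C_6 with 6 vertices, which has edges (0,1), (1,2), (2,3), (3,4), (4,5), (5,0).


T(C_6; x,y) = x + x^2 + ... + x^(5) + y.
T(3,1) = 3^1 + 3^2 + 3^3 + 3^4 + 3^5 + 1
= 3 + 9 + 27 + 81 + 243 + 1
= 364.

364


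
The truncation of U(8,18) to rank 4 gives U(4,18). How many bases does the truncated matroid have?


Truncating U(8,18) to rank 4 gives U(4,18).
Bases of U(4,18) are all 4-element subsets of 18 elements.
Number of bases = C(18,4) = (18 * 17 * 16 * 15) / (1 * 2 * 3 * 4) = 3060.

3060


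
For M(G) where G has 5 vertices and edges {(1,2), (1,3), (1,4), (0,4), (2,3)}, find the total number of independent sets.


An independent set in a graphic matroid is an acyclic edge subset.
G has 5 vertices and 5 edges.
Enumerate all 2^5 = 32 subsets, checking for acyclicity.
Total independent sets = 28.

28


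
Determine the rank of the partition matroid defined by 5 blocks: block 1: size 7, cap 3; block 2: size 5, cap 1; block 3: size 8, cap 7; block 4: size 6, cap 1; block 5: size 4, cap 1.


Rank of a partition matroid = sum of min(|Si|, ci) for each block.
= min(7,3) + min(5,1) + min(8,7) + min(6,1) + min(4,1)
= 3 + 1 + 7 + 1 + 1
= 13.

13


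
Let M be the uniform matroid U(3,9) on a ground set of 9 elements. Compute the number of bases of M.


Bases of U(3,9) are all 3-element subsets of the 9-element ground set.
Number of bases = C(9,3).
(9 choose 3) = 84.

84


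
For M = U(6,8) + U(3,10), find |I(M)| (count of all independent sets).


For a direct sum, |I(M1+M2)| = |I(M1)| * |I(M2)|.
|I(U(6,8))| = sum C(8,k) for k=0..6 = 247.
|I(U(3,10))| = sum C(10,k) for k=0..3 = 176.
Total = 247 * 176 = 43472.

43472


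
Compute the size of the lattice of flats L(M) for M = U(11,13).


Flats of U(11,13): every subset of size < 11 is a flat, plus E itself.
Count = C(13,0) + C(13,1) + C(13,2) + C(13,3) + C(13,4) + C(13,5) + C(13,6) + C(13,7) + C(13,8) + C(13,9) + C(13,10) + 1
     = 1 + 13 + 78 + 286 + 715 + 1287 + 1716 + 1716 + 1287 + 715 + 286 + 1
     = 8101.

8101


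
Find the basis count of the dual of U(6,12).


The dual of U(r,n) is U(n-r, n) = U(6,12).
Bases of U(6,12) are all (6)-element subsets.
|B(M*)| = C(12,6) = 924.

924


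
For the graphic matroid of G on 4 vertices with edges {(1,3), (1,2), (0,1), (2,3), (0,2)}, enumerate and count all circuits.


A circuit in a graphic matroid = edge set of a simple cycle.
G has 4 vertices and 5 edges.
Enumerating all minimal edge subsets forming cycles...
Total circuits found: 3.

3


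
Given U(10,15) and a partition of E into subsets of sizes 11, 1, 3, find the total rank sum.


r(Ai) = min(|Ai|, 10) for each part.
Sum = min(11,10) + min(1,10) + min(3,10)
    = 10 + 1 + 3
    = 14.

14


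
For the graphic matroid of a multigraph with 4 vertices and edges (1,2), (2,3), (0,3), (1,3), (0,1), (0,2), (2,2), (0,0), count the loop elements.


In a graphic matroid, a loop is a self-loop edge (u,u) with rank 0.
Examining all 8 edges for self-loops...
Self-loops found: (2,2), (0,0)
Number of loops = 2.

2


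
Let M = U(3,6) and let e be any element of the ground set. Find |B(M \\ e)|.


Deleting e from U(3,6) gives U(3,5) since n > r.
Bases of U(3,5) = C(5,3) = (5 * 4 * 3) / (1 * 2 * 3) = 10.

10


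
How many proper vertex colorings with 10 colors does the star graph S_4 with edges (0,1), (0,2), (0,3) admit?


P(tree, k) = k * (k-1)^(3) for any tree on 4 vertices.
P(10) = 10 * 9^3 = 10 * 729 = 7290.

7290


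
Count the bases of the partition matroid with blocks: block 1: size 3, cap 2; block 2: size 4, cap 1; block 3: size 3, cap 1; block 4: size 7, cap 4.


A basis picks exactly ci elements from block i.
Number of bases = product of C(|Si|, ci).
= C(3,2) * C(4,1) * C(3,1) * C(7,4)
= 3 * 4 * 3 * 35
= 1260.

1260


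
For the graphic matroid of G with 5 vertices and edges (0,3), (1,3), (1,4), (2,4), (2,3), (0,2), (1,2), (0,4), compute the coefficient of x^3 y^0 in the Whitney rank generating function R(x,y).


R(x,y) = sum over A in 2^E of x^(r(E)-r(A)) * y^(|A|-r(A)).
G has 5 vertices, 8 edges. r(E) = 4.
Enumerate all 2^8 = 256 subsets.
Count subsets with r(E)-r(A)=3 and |A|-r(A)=0: 8.

8


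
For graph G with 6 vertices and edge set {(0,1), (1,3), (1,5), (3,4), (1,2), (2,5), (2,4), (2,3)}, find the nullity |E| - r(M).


Cycle rank (nullity) = |E| - r(M) = |E| - (|V| - c).
|E| = 8, |V| = 6, c = 1.
Nullity = 8 - (6 - 1) = 8 - 5 = 3.

3


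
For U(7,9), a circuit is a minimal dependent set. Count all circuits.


In U(7,9), circuits are the (8)-element subsets.
Any set of 8 elements is dependent, and removing any one element gives
an independent set of size 7, so it is a minimal dependent set.
Number of circuits = C(9,8) = 9.

9


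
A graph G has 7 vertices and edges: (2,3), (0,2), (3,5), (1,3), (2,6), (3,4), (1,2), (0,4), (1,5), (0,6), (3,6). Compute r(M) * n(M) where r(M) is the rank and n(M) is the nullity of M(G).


r(M) = |V| - c = 7 - 1 = 6.
nullity = |E| - r(M) = 11 - 6 = 5.
Product = 6 * 5 = 30.

30


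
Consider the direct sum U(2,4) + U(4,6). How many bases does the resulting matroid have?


Bases of a direct sum M1 + M2: |B| = |B(M1)| * |B(M2)|.
|B(U(2,4))| = C(4,2) = 6.
|B(U(4,6))| = C(6,4) = 15.
Total bases = 6 * 15 = 90.

90


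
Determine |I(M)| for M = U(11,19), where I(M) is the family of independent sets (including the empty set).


Independent sets of U(11,19) are all subsets of size <= 11.
Count = C(19,0) + C(19,1) + C(19,2) + C(19,3) + C(19,4) + C(19,5) + C(19,6) + C(19,7) + C(19,8) + C(19,9) + C(19,10) + C(19,11)
     = 1 + 19 + 171 + 969 + 3876 + 11628 + 27132 + 50388 + 75582 + 92378 + 92378 + 75582
     = 430104.

430104


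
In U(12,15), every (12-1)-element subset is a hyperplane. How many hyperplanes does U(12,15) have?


Hyperplanes of U(12,15) are flats of rank 11.
In a uniform matroid, these are exactly the (11)-element subsets.
Count = C(15,11) = 15! / (11! * 4!) = 1365.

1365


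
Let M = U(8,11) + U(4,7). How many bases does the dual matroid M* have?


(M1+M2)* = M1* + M2*.
M1* = U(3,11), bases: C(11,3) = 165.
M2* = U(3,7), bases: C(7,3) = 35.
|B(M*)| = 165 * 35 = 5775.

5775


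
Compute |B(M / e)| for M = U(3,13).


Contracting e from U(3,13) gives U(2,12).
Bases of U(2,12) = C(12,2) = (12 * 11) / (1 * 2) = 66.

66


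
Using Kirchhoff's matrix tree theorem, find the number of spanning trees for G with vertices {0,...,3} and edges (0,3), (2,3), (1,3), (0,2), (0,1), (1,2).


By Kirchhoff's matrix tree theorem, the number of spanning trees equals
the determinant of any cofactor of the Laplacian matrix L.
G has 4 vertices and 6 edges.
Computing the (3 x 3) cofactor determinant gives 16.

16


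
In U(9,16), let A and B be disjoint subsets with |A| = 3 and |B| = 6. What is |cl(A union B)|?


|A union B| = 3 + 6 = 9 (disjoint).
In U(9,16), cl(S) = S if |S| < 9, else cl(S) = E.
Since 9 >= 9, cl(A union B) = E.
|cl(A union B)| = 16.

16


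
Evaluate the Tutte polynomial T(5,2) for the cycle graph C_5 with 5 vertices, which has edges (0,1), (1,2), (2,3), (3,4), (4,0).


T(C_5; x,y) = x + x^2 + ... + x^(4) + y.
T(5,2) = 5^1 + 5^2 + 5^3 + 5^4 + 2
= 5 + 25 + 125 + 625 + 2
= 782.

782


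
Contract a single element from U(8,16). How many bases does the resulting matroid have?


Contracting e from U(8,16) gives U(7,15).
Bases of U(7,15) = (15 choose 7) = 6435.

6435


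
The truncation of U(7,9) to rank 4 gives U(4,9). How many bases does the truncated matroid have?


Truncating U(7,9) to rank 4 gives U(4,9).
Bases of U(4,9) are all 4-element subsets of 9 elements.
Number of bases = C(9,4) = (9 * 8 * 7 * 6) / (1 * 2 * 3 * 4) = 126.

126


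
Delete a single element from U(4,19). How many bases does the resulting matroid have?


Deleting e from U(4,19) gives U(4,18) since n > r.
Bases of U(4,18) = (18 choose 4) = 3060.

3060


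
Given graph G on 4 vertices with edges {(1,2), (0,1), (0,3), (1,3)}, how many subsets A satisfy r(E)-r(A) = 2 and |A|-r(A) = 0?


R(x,y) = sum over A in 2^E of x^(r(E)-r(A)) * y^(|A|-r(A)).
G has 4 vertices, 4 edges. r(E) = 3.
Enumerate all 2^4 = 16 subsets.
Count subsets with r(E)-r(A)=2 and |A|-r(A)=0: 4.

4


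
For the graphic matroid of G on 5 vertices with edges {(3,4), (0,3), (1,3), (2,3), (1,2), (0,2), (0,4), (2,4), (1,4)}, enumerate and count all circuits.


A circuit in a graphic matroid = edge set of a simple cycle.
G has 5 vertices and 9 edges.
Enumerating all minimal edge subsets forming cycles...
Total circuits found: 22.

22


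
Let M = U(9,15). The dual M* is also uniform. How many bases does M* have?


The dual of U(r,n) is U(n-r, n) = U(6,15).
Bases of U(6,15) are all (6)-element subsets.
|B(M*)| = (15 choose 6) = 5005.

5005


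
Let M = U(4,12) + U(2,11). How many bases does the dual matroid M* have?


(M1+M2)* = M1* + M2*.
M1* = U(8,12), bases: C(12,8) = 495.
M2* = U(9,11), bases: C(11,9) = 55.
|B(M*)| = 495 * 55 = 27225.

27225


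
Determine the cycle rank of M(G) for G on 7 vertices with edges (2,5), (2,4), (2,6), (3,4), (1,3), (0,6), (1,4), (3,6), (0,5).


Cycle rank (nullity) = |E| - r(M) = |E| - (|V| - c).
|E| = 9, |V| = 7, c = 1.
Nullity = 9 - (7 - 1) = 9 - 6 = 3.

3


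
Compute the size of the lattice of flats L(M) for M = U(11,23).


Flats of U(11,23): every subset of size < 11 is a flat, plus E itself.
Count = (23 choose 0) + (23 choose 1) + (23 choose 2) + (23 choose 3) + (23 choose 4) + (23 choose 5) + (23 choose 6) + (23 choose 7) + (23 choose 8) + (23 choose 9) + (23 choose 10) + 1
     = 1 + 23 + 253 + 1771 + 8855 + 33649 + 100947 + 245157 + 490314 + 817190 + 1144066 + 1
     = 2842227.

2842227


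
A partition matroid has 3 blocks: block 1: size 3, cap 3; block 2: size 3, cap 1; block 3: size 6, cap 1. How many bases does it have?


A basis picks exactly ci elements from block i.
Number of bases = product of C(|Si|, ci).
= C(3,3) * C(3,1) * C(6,1)
= 1 * 3 * 6
= 18.

18


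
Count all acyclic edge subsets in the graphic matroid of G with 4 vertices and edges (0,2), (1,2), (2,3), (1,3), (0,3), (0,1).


An independent set in a graphic matroid is an acyclic edge subset.
G has 4 vertices and 6 edges.
Enumerate all 2^6 = 64 subsets, checking for acyclicity.
Total independent sets = 38.

38


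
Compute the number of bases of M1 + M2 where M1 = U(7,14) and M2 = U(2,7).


Bases of a direct sum M1 + M2: |B| = |B(M1)| * |B(M2)|.
|B(U(7,14))| = C(14,7) = 3432.
|B(U(2,7))| = C(7,2) = 21.
Total bases = 3432 * 21 = 72072.

72072


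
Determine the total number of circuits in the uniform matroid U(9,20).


In U(9,20), circuits are the (10)-element subsets.
Any set of 10 elements is dependent, and removing any one element gives
an independent set of size 9, so it is a minimal dependent set.
Number of circuits = C(20,10) = 20! / (10! * 10!) = 184756.

184756


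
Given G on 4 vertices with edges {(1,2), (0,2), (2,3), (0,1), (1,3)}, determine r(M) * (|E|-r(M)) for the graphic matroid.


r(M) = |V| - c = 4 - 1 = 3.
nullity = |E| - r(M) = 5 - 3 = 2.
Product = 3 * 2 = 6.

6


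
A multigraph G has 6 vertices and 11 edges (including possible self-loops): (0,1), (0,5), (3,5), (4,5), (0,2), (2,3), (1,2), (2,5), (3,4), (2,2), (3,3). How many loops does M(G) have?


In a graphic matroid, a loop is a self-loop edge (u,u) with rank 0.
Examining all 11 edges for self-loops...
Self-loops found: (2,2), (3,3)
Number of loops = 2.

2


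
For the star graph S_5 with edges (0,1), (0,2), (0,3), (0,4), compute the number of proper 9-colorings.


P(tree, k) = k * (k-1)^(4) for any tree on 5 vertices.
P(9) = 9 * 8^4 = 9 * 4096 = 36864.

36864


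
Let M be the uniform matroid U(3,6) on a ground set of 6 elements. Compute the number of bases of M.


Bases of U(3,6) are all 3-element subsets of the 6-element ground set.
Number of bases = C(6,3).
(6 choose 3) = 20.

20


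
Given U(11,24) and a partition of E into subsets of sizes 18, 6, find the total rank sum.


r(Ai) = min(|Ai|, 11) for each part.
Sum = min(18,11) + min(6,11)
    = 11 + 6
    = 17.

17


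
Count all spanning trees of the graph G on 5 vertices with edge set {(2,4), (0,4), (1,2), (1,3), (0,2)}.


By Kirchhoff's matrix tree theorem, the number of spanning trees equals
the determinant of any cofactor of the Laplacian matrix L.
G has 5 vertices and 5 edges.
Computing the (4 x 4) cofactor determinant gives 3.

3


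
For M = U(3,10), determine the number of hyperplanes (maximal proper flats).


Hyperplanes of U(3,10) are flats of rank 2.
In a uniform matroid, these are exactly the (2)-element subsets.
Count = (10 choose 2) = 45.

45


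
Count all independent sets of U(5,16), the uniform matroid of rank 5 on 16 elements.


Independent sets of U(5,16) are all subsets of size <= 5.
Count = (16 choose 0) + (16 choose 1) + (16 choose 2) + (16 choose 3) + (16 choose 4) + (16 choose 5)
     = 1 + 16 + 120 + 560 + 1820 + 4368
     = 6885.

6885


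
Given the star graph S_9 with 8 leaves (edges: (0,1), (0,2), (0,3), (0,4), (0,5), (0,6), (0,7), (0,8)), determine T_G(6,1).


A star on 9 vertices is a tree with 8 edges.
T(x,y) = x^(8) for any tree.
T(6,1) = 6^8 = 1679616.

1679616


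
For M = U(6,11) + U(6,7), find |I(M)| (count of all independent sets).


For a direct sum, |I(M1+M2)| = |I(M1)| * |I(M2)|.
|I(U(6,11))| = sum C(11,k) for k=0..6 = 1486.
|I(U(6,7))| = sum C(7,k) for k=0..6 = 127.
Total = 1486 * 127 = 188722.

188722


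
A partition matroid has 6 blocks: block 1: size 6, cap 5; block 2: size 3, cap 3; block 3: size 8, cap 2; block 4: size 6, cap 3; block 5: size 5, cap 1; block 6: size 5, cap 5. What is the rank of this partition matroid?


Rank of a partition matroid = sum of min(|Si|, ci) for each block.
= min(6,5) + min(3,3) + min(8,2) + min(6,3) + min(5,1) + min(5,5)
= 5 + 3 + 2 + 3 + 1 + 5
= 19.

19


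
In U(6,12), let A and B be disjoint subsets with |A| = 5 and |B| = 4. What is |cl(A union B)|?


|A union B| = 5 + 4 = 9 (disjoint).
In U(6,12), cl(S) = S if |S| < 6, else cl(S) = E.
Since 9 >= 6, cl(A union B) = E.
|cl(A union B)| = 12.

12


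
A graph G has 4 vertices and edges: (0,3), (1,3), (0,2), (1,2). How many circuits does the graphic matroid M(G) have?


A circuit in a graphic matroid = edge set of a simple cycle.
G has 4 vertices and 4 edges.
Enumerating all minimal edge subsets forming cycles...
Total circuits found: 1.

1


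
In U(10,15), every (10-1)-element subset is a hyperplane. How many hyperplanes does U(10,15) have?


Hyperplanes of U(10,15) are flats of rank 9.
In a uniform matroid, these are exactly the (9)-element subsets.
Count = C(15,9) = 15! / (9! * 6!) = 5005.

5005


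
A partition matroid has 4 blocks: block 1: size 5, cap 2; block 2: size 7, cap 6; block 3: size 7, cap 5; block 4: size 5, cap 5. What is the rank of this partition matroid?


Rank of a partition matroid = sum of min(|Si|, ci) for each block.
= min(5,2) + min(7,6) + min(7,5) + min(5,5)
= 2 + 6 + 5 + 5
= 18.

18


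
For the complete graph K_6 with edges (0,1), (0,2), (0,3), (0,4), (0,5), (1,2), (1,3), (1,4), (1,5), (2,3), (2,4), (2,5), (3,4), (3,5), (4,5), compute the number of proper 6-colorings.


P(K_6, k) = k(k-1)(k-2)...(k-5).
P(6) = (6) * (5) * (4) * (3) * (2) * (1) = 720.

720


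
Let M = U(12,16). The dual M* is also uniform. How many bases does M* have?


The dual of U(r,n) is U(n-r, n) = U(4,16).
Bases of U(4,16) are all (4)-element subsets.
|B(M*)| = C(16,4) = 16! / (4! * 12!) = 1820.

1820


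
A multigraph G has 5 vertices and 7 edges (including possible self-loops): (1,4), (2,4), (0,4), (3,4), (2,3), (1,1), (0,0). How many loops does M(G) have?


In a graphic matroid, a loop is a self-loop edge (u,u) with rank 0.
Examining all 7 edges for self-loops...
Self-loops found: (1,1), (0,0)
Number of loops = 2.

2


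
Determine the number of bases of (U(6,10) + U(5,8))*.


(M1+M2)* = M1* + M2*.
M1* = U(4,10), bases: C(10,4) = 210.
M2* = U(3,8), bases: C(8,3) = 56.
|B(M*)| = 210 * 56 = 11760.

11760
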